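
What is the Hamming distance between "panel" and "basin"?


Comparing character by character (same length = 5):
  Pos 0: 'p' vs 'b' !=
  Pos 1: 'a' vs 'a' =
  Pos 2: 'n' vs 's' !=
  Pos 3: 'e' vs 'i' !=
  Pos 4: 'l' vs 'n' !=
Hamming distance = 4


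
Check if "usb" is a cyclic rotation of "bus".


Word: "bus", Candidate: "usb"
Method: check if candidate is substring of word+word
"busbus" contains "usb"? Yes
Is rotation = Yes


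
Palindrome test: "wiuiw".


Word: "wiuiw"
Reversed: "wiuiw"
Forward == Backward? wiuiw == wiuiw
Palindrome = Yes


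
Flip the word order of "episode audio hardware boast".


Original: "episode audio hardware boast"
Words (1..n): episode | audio | hardware | boast
Reversed (n..1): boast | hardware | audio | episode
Result = "boast hardware audio episode"


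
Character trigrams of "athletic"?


Word: "athletic" (length 8)
Number of trigrams = 8 - 3 + 1 = 6
  Position 0: "ath"
  Position 1: "thl"
  Position 2: "hle"
  Position 3: "let"
  Position 4: "eti"
  Position 5: "tic"
Trigrams = "ath", "thl", "hle", "let", "eti", "tic"


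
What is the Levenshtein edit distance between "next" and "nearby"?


Word 1: "next" (length 4)
Word 2: "nearby" (length 6)
One optimal edit sequence (insert/delete/substitute each cost 1):
  1. keep 'n'
  2. keep 'e'
  3. insert 'a'  (+1)
  4. insert 'r'  (+1)
  5. substitute 'x' -> 'b'  (+1)
  6. substitute 't' -> 'y'  (+1)
Total edit operations: 4
Edit distance = 4


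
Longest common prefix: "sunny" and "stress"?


Word 1: "sunny"
Word 2: "stress"
Comparing from start:
  Pos 0: 's' == 's'
  Pos 1: 'u' != 't' (stop)
LCP = "s" (length 1)


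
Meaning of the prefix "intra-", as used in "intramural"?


Prefix: intra-
As in: intramural -> intra- + mural
Meaning = within


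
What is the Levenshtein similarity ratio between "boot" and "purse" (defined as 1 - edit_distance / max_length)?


Word 1: "boot" (length 4)
Word 2: "purse" (length 5)
One optimal edit sequence:
  1. insert 'p'  (+1)
  2. substitute 'b' -> 'u'  (+1)
  3. substitute 'o' -> 'r'  (+1)
  4. substitute 'o' -> 's'  (+1)
  5. substitute 't' -> 'e'  (+1)
Edit distance = 5
Max length = max(4, 5) = 5
Similarity = 1 - 5/5
= 0.0000


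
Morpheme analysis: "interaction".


Word: "interaction"
Morphemes: inter- + act + -ion
Each morpheme carries meaning
= 3 morphemes


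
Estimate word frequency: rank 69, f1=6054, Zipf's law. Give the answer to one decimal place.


Zipf's law: f(r) = f(1) / r
f(1) = 6054
f(69) = 6054 / 69
= 87.7 occurrences


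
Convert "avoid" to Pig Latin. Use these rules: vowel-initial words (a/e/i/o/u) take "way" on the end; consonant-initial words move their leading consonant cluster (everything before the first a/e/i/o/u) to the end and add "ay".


Word: "avoid"
Starts with vowel → add 'way'
Pig Latin = "avoidway"


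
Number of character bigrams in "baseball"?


Word: "baseball" (length 8)
Number of 2-grams = length - 2 + 1 = 8 - 2 + 1
= 7


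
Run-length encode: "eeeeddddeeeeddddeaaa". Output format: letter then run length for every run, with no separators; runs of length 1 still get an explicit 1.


String: "eeeeddddeeeeddddeaaa"
Scanning for consecutive runs:
  'e' x 4
  'd' x 4
  'e' x 4
  'd' x 4
  'e' x 1
  'a' x 3
RLE = "e4d4e4d4e1a3"


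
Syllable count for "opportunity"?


Word: "opportunity"
Syllable breakdown: op-por-tu-ni-ty
Counting: 5 parts
= 5 syllables


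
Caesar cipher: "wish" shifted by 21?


Word: "wish"
Shift: 21
Each letter → (letter + shift) mod 26:
  'w' (22) + 21 = 17 → 'r'
  'i' (8) + 21 = 3 → 'd'
  's' (18) + 21 = 13 → 'n'
  'h' (7) + 21 = 2 → 'c'
Result = "rdnc"


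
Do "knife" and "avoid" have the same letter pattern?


Pattern of "knife": [0, 1, 2, 3, 4]
Pattern of "avoid": [0, 1, 2, 3, 4]
Patterns match
Same pattern = Yes


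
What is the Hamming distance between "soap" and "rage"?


Comparing character by character (same length = 4):
  Pos 0: 's' vs 'r' !=
  Pos 1: 'o' vs 'a' !=
  Pos 2: 'a' vs 'g' !=
  Pos 3: 'p' vs 'e' !=
Hamming distance = 4


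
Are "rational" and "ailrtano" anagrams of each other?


Word 1: "rational" → sorted: aailnort
Word 2: "ailrtano" → sorted: aailnort
Same letters? aailnort == aailnort
Anagram = Yes


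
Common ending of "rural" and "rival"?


Word 1: "rural"
Word 2: "rival"
Comparing from end:
  Pos -1: 'l' == 'l'
  Pos -2: 'a' == 'a'
  Pos -3: 'r' != 'v' (stop)
LCS = "al" (length 2)


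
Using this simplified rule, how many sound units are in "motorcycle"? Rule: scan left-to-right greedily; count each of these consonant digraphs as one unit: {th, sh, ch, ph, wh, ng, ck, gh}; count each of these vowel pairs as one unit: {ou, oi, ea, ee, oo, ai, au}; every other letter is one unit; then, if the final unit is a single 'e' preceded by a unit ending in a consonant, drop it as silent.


Word: "motorcycle" (10 letters)
Left-to-right scan:
  1. 'm' (letter)
  2. 'o' (letter)
  3. 't' (letter)
  4. 'o' (letter)
  5. 'r' (letter)
  6. 'c' (letter)
  7. 'y' (letter)
  8. 'c' (letter)
  9. 'l' (letter)
  10. 'e' (letter)
Units from scan: 10
Final unit is 'e' after a consonant -> drop as silent (-1)
Sound units = 9 units


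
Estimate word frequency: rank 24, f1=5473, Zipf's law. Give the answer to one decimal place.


Zipf's law: f(r) = f(1) / r
f(1) = 5473
f(24) = 5473 / 24
= 228.0 occurrences


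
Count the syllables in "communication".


Word: "communication"
Syllable breakdown: com-mu-ni-ca-tion
Counting: 5 parts
= 5 syllables


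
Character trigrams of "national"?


Word: "national" (length 8)
Number of trigrams = 8 - 3 + 1 = 6
  Position 0: "nat"
  Position 1: "ati"
  Position 2: "tio"
  Position 3: "ion"
  Position 4: "ona"
  Position 5: "nal"
Trigrams = "nat", "ati", "tio", "ion", "ona", "nal"


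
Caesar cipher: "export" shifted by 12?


Word: "export"
Shift: 12
Each letter → (letter + shift) mod 26:
  'e' (4) + 12 = 16 → 'q'
  'x' (23) + 12 = 9 → 'j'
  'p' (15) + 12 = 1 → 'b'
  'o' (14) + 12 = 0 → 'a'
  'r' (17) + 12 = 3 → 'd'
  't' (19) + 12 = 5 → 'f'
Result = "qjbadf"


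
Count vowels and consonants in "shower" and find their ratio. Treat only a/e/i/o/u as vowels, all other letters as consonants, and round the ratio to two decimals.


Word: "shower"
Vowels (a,e,i,o,u): 2
Consonants: 4
Ratio = 2/4
= 0.50


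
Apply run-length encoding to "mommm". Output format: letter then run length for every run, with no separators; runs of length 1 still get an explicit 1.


String: "mommm"
Scanning for consecutive runs:
  'm' x 1
  'o' x 1
  'm' x 3
RLE = "m1o1m3"


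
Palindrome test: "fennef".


Word: "fennef"
Reversed: "fennef"
Forward == Backward? fennef == fennef
Palindrome = Yes


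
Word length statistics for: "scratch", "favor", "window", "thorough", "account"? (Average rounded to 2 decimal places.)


Lengths: "scratch"=7, "favor"=5, "window"=6, "thorough"=8, "account"=7
Sum = 33, Count = 5
Average = 33/5 = 6.60
= avg=6.60, min=5, max=8


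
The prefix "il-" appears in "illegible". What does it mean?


Prefix: il-
Example: illegible (il- + legible)
Meaning = not


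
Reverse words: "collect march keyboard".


Original: "collect march keyboard"
Words (1..n): collect | march | keyboard
Reversed (n..1): keyboard | march | collect
Result = "keyboard march collect"


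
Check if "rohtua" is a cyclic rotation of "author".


Word: "author", Candidate: "rohtua"
Method: check if candidate is substring of word+word
"authorauthor" contains "rohtua"? No
Is rotation = No


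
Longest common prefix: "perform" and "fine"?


Word 1: "perform"
Word 2: "fine"
Comparing from start:
  Pos 0: 'p' != 'f' (stop)
LCP = "" (length 0)


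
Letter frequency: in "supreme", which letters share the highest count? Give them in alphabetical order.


Word: "supreme"
Letter counts:
  'e': 2
  'm': 1
  'p': 1
  'r': 1
  's': 1
  'u': 1
Maximum count = 2
Most frequent = 'e' (2 times each)


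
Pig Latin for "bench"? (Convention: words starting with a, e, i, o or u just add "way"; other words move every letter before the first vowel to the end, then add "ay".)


Word: "bench"
Starts with consonant(s) → move to end, add 'ay'
Consonant cluster: "b"
Pig Latin = "enchbay"


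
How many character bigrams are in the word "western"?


Word: "western" (length 7)
Number of 2-grams = length - 2 + 1 = 7 - 2 + 1
= 6


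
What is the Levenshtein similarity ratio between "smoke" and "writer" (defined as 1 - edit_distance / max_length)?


Word 1: "smoke" (length 5)
Word 2: "writer" (length 6)
One optimal edit sequence:
  1. substitute 's' -> 'w'  (+1)
  2. substitute 'm' -> 'r'  (+1)
  3. substitute 'o' -> 'i'  (+1)
  4. substitute 'k' -> 't'  (+1)
  5. keep 'e'
  6. insert 'r'  (+1)
Edit distance = 5
Max length = max(5, 6) = 6
Similarity = 1 - 5/6
= 0.1667


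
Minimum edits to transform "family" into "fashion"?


Word 1: "family" (length 6)
Word 2: "fashion" (length 7)
One optimal edit sequence (insert/delete/substitute each cost 1):
  1. keep 'f'
  2. keep 'a'
  3. insert 's'  (+1)
  4. substitute 'm' -> 'h'  (+1)
  5. keep 'i'
  6. substitute 'l' -> 'o'  (+1)
  7. substitute 'y' -> 'n'  (+1)
Total edit operations: 4
Edit distance = 4


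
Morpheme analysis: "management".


Word: "management"
Morphemes: manage + -ment
Each morpheme carries meaning
= 2 morphemes


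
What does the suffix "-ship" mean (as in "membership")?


Suffix: -ship
Example: membership (member + -ship)
Meaning = state / position


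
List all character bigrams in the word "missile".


Word: "missile" (length 7)
Number of bigrams = 7 - 2 + 1 = 6
  Position 0: "mi"
  Position 1: "is"
  Position 2: "ss"
  Position 3: "si"
  Position 4: "il"
  Position 5: "le"
Bigrams = "mi", "is", "ss", "si", "il", "le"


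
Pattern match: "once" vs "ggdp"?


Pattern of "once": [0, 1, 2, 3]
Pattern of "ggdp": [0, 0, 1, 2]
Patterns do not match
Same pattern = No


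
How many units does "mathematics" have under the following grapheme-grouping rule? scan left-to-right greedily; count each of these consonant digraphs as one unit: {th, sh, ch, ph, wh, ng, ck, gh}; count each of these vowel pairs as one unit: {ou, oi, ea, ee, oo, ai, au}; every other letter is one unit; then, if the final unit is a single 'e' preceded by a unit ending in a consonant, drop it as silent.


Word: "mathematics" (11 letters)
Left-to-right scan:
  [1] 'm' (letter)
  [2] 'a' (letter)
  [3] 'th' (digraph)
  [4] 'e' (letter)
  [5] 'm' (letter)
  [6] 'a' (letter)
  [7] 't' (letter)
  [8] 'i' (letter)
  [9] 'c' (letter)
  [10] 's' (letter)
Units from scan: 10
Sound units = 10 units


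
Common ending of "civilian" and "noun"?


Word 1: "civilian"
Word 2: "noun"
Comparing from end:
  Pos -1: 'n' == 'n'
  Pos -2: 'a' != 'u' (stop)
LCS = "n" (length 1)


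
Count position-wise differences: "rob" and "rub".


Comparing character by character (same length = 3):
  Pos 0: 'r' vs 'r' =
  Pos 1: 'o' vs 'u' !=
  Pos 2: 'b' vs 'b' =
Hamming distance = 1


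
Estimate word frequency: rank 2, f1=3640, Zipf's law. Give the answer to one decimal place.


Zipf's law: f(r) = f(1) / r
f(1) = 3640
f(2) = 3640 / 2
= 1820.0 occurrences


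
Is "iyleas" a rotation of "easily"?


Word: "easily", Candidate: "iyleas"
Method: check if candidate is substring of word+word
"easilyeasily" contains "iyleas"? No
Is rotation = No


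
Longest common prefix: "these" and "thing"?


Word 1: "these"
Word 2: "thing"
Comparing from start:
  Pos 0: 't' == 't'
  Pos 1: 'h' == 'h'
  Pos 2: 'e' != 'i' (stop)
LCP = "th" (length 2)


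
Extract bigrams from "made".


Word: "made" (length 4)
Number of bigrams = 4 - 2 + 1 = 3
  Position 0: "ma"
  Position 1: "ad"
  Position 2: "de"
Bigrams = "ma", "ad", "de"


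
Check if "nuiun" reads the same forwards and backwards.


Word: "nuiun"
Reversed: "nuiun"
Forward == Backward? nuiun == nuiun
Palindrome = Yes


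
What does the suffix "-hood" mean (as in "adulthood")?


Suffix: -hood
Example: adulthood = adult + -hood
Meaning = state / condition


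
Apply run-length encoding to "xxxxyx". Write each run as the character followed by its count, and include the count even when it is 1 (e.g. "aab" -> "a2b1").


String: "xxxxyx"
Scanning for consecutive runs:
  'x' x 4
  'y' x 1
  'x' x 1
RLE = "x4y1x1"


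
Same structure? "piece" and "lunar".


Pattern of "piece": [0, 1, 2, 3, 2]
Pattern of "lunar": [0, 1, 2, 3, 4]
Patterns do not match
Same pattern = No


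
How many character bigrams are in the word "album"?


Word: "album" (length 5)
Number of 2-grams = length - 2 + 1 = 5 - 2 + 1
= 4


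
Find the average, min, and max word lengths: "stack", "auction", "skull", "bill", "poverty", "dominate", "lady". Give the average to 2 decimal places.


Lengths: "stack"=5, "auction"=7, "skull"=5, "bill"=4, "poverty"=7, "dominate"=8, "lady"=4
Sum = 40, Count = 7
Average = 40/7 = 5.71
= avg=5.71, min=4, max=8


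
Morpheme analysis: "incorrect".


Word: "incorrect"
Morphemes: in- + correct
Each morpheme carries meaning
= 2 morphemes


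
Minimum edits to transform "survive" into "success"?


Word 1: "survive" (length 7)
Word 2: "success" (length 7)
One optimal edit sequence (insert/delete/substitute each cost 1):
  1. keep 's'
  2. keep 'u'
  3. substitute 'r' -> 'c'  (+1)
  4. substitute 'v' -> 'c'  (+1)
  5. substitute 'i' -> 'e'  (+1)
  6. substitute 'v' -> 's'  (+1)
  7. substitute 'e' -> 's'  (+1)
Total edit operations: 5
Edit distance = 5


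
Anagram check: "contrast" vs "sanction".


Word 1: "contrast" → sorted: acnorstt
Word 2: "sanction" → sorted: acinnost
Same letters? acnorstt != acinnost
Anagram = No


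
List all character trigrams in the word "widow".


Word: "widow" (length 5)
Number of trigrams = 5 - 3 + 1 = 3
  Position 0: "wid"
  Position 1: "ido"
  Position 2: "dow"
Trigrams = "wid", "ido", "dow"


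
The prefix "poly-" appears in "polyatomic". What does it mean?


Prefix: poly-
Example: polyatomic (poly- + atomic)
Meaning = many


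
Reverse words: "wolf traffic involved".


Original: "wolf traffic involved"
Words (1..n): wolf | traffic | involved
Reversed (n..1): involved | traffic | wolf
Result = "involved traffic wolf"


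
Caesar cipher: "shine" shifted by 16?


Word: "shine"
Shift: 16
Each letter → (letter + shift) mod 26:
  's' (18) + 16 = 8 → 'i'
  'h' (7) + 16 = 23 → 'x'
  'i' (8) + 16 = 24 → 'y'
  'n' (13) + 16 = 3 → 'd'
  'e' (4) + 16 = 20 → 'u'
Result = "ixydu"


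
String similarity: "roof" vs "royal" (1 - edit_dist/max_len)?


Word 1: "roof" (length 4)
Word 2: "royal" (length 5)
One optimal edit sequence:
  1. keep 'r'
  2. keep 'o'
  3. insert 'y'  (+1)
  4. substitute 'o' -> 'a'  (+1)
  5. substitute 'f' -> 'l'  (+1)
Edit distance = 3
Max length = max(4, 5) = 5
Similarity = 1 - 3/5
= 0.4000


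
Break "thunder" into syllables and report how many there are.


Word: "thunder"
Syllable breakdown: thun | der
Counting: 2 parts
= 2 syllables


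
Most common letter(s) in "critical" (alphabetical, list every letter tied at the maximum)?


Word: "critical"
Letter counts:
  'a': 1
  'c': 2
  'i': 2
  'l': 1
  'r': 1
  't': 1
Maximum count = 2
Most frequent = 'c', 'i' (2 times each)


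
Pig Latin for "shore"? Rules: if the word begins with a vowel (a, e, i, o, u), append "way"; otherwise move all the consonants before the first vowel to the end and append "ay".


Word: "shore"
Starts with consonant(s) → move to end, add 'ay'
Consonant cluster: "sh"
Pig Latin = "oreshay"


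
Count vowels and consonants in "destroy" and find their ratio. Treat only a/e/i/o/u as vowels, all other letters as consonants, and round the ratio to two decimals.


Word: "destroy"
Vowels (a,e,i,o,u): 2
Consonants: 5
Ratio = 2/5
= 0.40


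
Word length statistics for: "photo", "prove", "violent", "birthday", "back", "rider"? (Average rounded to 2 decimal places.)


Lengths: "photo"=5, "prove"=5, "violent"=7, "birthday"=8, "back"=4, "rider"=5
Sum = 34, Count = 6
Average = 34/6 = 5.67
= avg=5.67, min=4, max=8


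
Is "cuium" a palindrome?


Word: "cuium"
Reversed: "muiuc"
Forward == Backward? cuium != muiuc
Palindrome = No


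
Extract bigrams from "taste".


Word: "taste" (length 5)
Number of bigrams = 5 - 2 + 1 = 4
  Position 0: "ta"
  Position 1: "as"
  Position 2: "st"
  Position 3: "te"
Bigrams = "ta", "as", "st", "te"


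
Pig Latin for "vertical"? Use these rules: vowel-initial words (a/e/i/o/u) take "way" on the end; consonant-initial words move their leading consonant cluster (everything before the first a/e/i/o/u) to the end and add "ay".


Word: "vertical"
Starts with consonant(s) → move to end, add 'ay'
Consonant cluster: "v"
Pig Latin = "erticalvay"


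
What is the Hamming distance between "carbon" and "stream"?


Comparing character by character (same length = 6):
  Pos 0: 'c' vs 's' !=
  Pos 1: 'a' vs 't' !=
  Pos 2: 'r' vs 'r' =
  Pos 3: 'b' vs 'e' !=
  Pos 4: 'o' vs 'a' !=
  Pos 5: 'n' vs 'm' !=
Hamming distance = 5


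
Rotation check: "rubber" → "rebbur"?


Word: "rubber", Candidate: "rebbur"
Method: check if candidate is substring of word+word
"rubberrubber" contains "rebbur"? No
Is rotation = No


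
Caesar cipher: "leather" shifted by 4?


Word: "leather"
Shift: 4
Each letter → (letter + shift) mod 26:
  'l' (11) + 4 = 15 → 'p'
  'e' (4) + 4 = 8 → 'i'
  'a' (0) + 4 = 4 → 'e'
  't' (19) + 4 = 23 → 'x'
  'h' (7) + 4 = 11 → 'l'
  'e' (4) + 4 = 8 → 'i'
  'r' (17) + 4 = 21 → 'v'
Result = "piexliv"


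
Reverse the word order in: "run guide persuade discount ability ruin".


Original: "run guide persuade discount ability ruin"
Words (1..n): run | guide | persuade | discount | ability | ruin
Reversed (n..1): ruin | ability | discount | persuade | guide | run
Result = "ruin ability discount persuade guide run"


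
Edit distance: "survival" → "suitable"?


Word 1: "survival" (length 8)
Word 2: "suitable" (length 8)
One optimal edit sequence (insert/delete/substitute each cost 1):
  1. keep 's'
  2. keep 'u'
  3. delete 'r'  (+1)
  4. delete 'v'  (+1)
  5. keep 'i'
  6. substitute 'v' -> 't'  (+1)
  7. keep 'a'
  8. insert 'b'  (+1)
  9. keep 'l'
  10. insert 'e'  (+1)
Total edit operations: 5
Edit distance = 5


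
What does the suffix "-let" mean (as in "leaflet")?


Suffix: -let
Example: leaflet = leaf + -let
Meaning = small


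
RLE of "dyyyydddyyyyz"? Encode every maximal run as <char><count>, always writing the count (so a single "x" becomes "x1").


String: "dyyyydddyyyyz"
Scanning for consecutive runs:
  'd' x 1
  'y' x 4
  'd' x 3
  'y' x 4
  'z' x 1
RLE = "d1y4d3y4z1"


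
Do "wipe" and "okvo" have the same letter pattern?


Pattern of "wipe": [0, 1, 2, 3]
Pattern of "okvo": [0, 1, 2, 0]
Patterns do not match
Same pattern = No


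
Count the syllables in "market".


Word: "market"
Syllable breakdown: mar / ket
Counting: 2 parts
= 2 syllables


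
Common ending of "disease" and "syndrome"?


Word 1: "disease"
Word 2: "syndrome"
Comparing from end:
  Pos -1: 'e' == 'e'
  Pos -2: 's' != 'm' (stop)
LCS = "e" (length 1)


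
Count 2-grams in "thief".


Word: "thief" (length 5)
Number of 2-grams = length - 2 + 1 = 5 - 2 + 1
= 4


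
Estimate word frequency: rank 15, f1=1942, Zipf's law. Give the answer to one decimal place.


Zipf's law: f(r) = f(1) / r
f(1) = 1942
f(15) = 1942 / 15
= 129.5 occurrences


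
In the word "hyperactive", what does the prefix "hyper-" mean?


Prefix: hyper-
Example: hyperactive (hyper- + active)
Meaning = over / excessive


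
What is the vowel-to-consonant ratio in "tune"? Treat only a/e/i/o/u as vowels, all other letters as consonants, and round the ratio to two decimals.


Word: "tune"
Vowels (a,e,i,o,u): 2
Consonants: 2
Ratio = 2/2
= 1.00


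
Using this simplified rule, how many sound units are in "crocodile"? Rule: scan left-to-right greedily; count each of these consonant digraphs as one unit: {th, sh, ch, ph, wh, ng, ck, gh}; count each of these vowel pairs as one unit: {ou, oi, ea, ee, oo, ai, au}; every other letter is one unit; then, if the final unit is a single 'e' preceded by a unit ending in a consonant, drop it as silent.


Word: "crocodile" (9 letters)
Left-to-right scan:
  1. 'c' (letter)
  2. 'r' (letter)
  3. 'o' (letter)
  4. 'c' (letter)
  5. 'o' (letter)
  6. 'd' (letter)
  7. 'i' (letter)
  8. 'l' (letter)
  9. 'e' (letter)
Units from scan: 9
Final unit is 'e' after a consonant -> drop as silent (-1)
Sound units = 8 units


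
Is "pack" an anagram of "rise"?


Word 1: "rise" → sorted: eirs
Word 2: "pack" → sorted: ackp
Same letters? eirs != ackp
Anagram = No


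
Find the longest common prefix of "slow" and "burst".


Word 1: "slow"
Word 2: "burst"
Comparing from start:
  Pos 0: 's' != 'b' (stop)
LCP = "" (length 0)


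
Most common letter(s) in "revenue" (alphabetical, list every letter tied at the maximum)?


Word: "revenue"
Letter counts:
  'e': 3
  'n': 1
  'r': 1
  'u': 1
  'v': 1
Maximum count = 3
Most frequent = 'e' (3 times each)


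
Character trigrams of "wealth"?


Word: "wealth" (length 6)
Number of trigrams = 6 - 3 + 1 = 4
  Position 0: "wea"
  Position 1: "eal"
  Position 2: "alt"
  Position 3: "lth"
Trigrams = "wea", "eal", "alt", "lth"


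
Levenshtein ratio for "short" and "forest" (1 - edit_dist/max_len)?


Word 1: "short" (length 5)
Word 2: "forest" (length 6)
One optimal edit sequence:
  1. delete 's'  (+1)
  2. substitute 'h' -> 'f'  (+1)
  3. keep 'o'
  4. keep 'r'
  5. insert 'e'  (+1)
  6. insert 's'  (+1)
  7. keep 't'
Edit distance = 4
Max length = max(5, 6) = 6
Similarity = 1 - 4/6
= 0.3333


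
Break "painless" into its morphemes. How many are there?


Word: "painless"
Morphemes: pain + -less
Each morpheme carries meaning
= 2 morphemes


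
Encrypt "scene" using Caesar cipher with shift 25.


Word: "scene"
Shift: 25
Each letter → (letter + shift) mod 26:
  's' (18) + 25 = 17 → 'r'
  'c' (2) + 25 = 1 → 'b'
  'e' (4) + 25 = 3 → 'd'
  'n' (13) + 25 = 12 → 'm'
  'e' (4) + 25 = 3 → 'd'
Result = "rbdmd"


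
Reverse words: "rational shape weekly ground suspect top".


Original: "rational shape weekly ground suspect top"
Words (1..n): rational | shape | weekly | ground | suspect | top
Reversed (n..1): top | suspect | ground | weekly | shape | rational
Result = "top suspect ground weekly shape rational"


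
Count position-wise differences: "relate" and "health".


Comparing character by character (same length = 6):
  Pos 0: 'r' vs 'h' !=
  Pos 1: 'e' vs 'e' =
  Pos 2: 'l' vs 'a' !=
  Pos 3: 'a' vs 'l' !=
  Pos 4: 't' vs 't' =
  Pos 5: 'e' vs 'h' !=
Hamming distance = 4


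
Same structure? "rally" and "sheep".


Pattern of "rally": [0, 1, 2, 2, 3]
Pattern of "sheep": [0, 1, 2, 2, 3]
Patterns match
Same pattern = Yes


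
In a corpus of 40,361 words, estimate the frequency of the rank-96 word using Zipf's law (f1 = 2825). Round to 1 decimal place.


Zipf's law: f(r) = f(1) / r
f(1) = 2825
f(96) = 2825 / 96
= 29.4 occurrences


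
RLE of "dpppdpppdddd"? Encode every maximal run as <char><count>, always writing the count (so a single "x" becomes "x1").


String: "dpppdpppdddd"
Scanning for consecutive runs:
  'd' x 1
  'p' x 3
  'd' x 1
  'p' x 3
  'd' x 4
RLE = "d1p3d1p3d4"


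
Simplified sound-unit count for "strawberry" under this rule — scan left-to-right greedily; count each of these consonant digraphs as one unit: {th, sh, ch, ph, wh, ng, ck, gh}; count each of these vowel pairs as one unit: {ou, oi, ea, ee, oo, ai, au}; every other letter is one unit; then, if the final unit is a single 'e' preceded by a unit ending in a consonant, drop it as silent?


Word: "strawberry" (10 letters)
Left-to-right scan:
  1. 's' (letter)
  2. 't' (letter)
  3. 'r' (letter)
  4. 'a' (letter)
  5. 'w' (letter)
  6. 'b' (letter)
  7. 'e' (letter)
  8. 'r' (letter)
  9. 'r' (letter)
  10. 'y' (letter)
Units from scan: 10
Sound units = 10 units


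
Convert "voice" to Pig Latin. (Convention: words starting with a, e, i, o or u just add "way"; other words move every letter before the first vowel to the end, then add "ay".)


Word: "voice"
Starts with consonant(s) → move to end, add 'ay'
Consonant cluster: "v"
Pig Latin = "oicevay"


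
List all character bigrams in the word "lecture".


Word: "lecture" (length 7)
Number of bigrams = 7 - 2 + 1 = 6
  Position 0: "le"
  Position 1: "ec"
  Position 2: "ct"
  Position 3: "tu"
  Position 4: "ur"
  Position 5: "re"
Bigrams = "le", "ec", "ct", "tu", "ur", "re"


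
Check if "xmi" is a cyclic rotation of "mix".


Word: "mix", Candidate: "xmi"
Method: check if candidate is substring of word+word
"mixmix" contains "xmi"? Yes
Is rotation = Yes


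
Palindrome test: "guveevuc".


Word: "guveevuc"
Reversed: "cuveevug"
Forward == Backward? guveevuc != cuveevug
Palindrome = No


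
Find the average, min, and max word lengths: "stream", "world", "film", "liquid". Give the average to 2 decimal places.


Lengths: "stream"=6, "world"=5, "film"=4, "liquid"=6
Sum = 21, Count = 4
Average = 21/4 = 5.25
= avg=5.25, min=4, max=6


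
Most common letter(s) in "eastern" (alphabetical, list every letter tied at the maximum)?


Word: "eastern"
Letter counts:
  'a': 1
  'e': 2
  'n': 1
  'r': 1
  's': 1
  't': 1
Maximum count = 2
Most frequent = 'e' (2 times each)


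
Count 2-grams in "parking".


Word: "parking" (length 7)
Number of 2-grams = length - 2 + 1 = 7 - 2 + 1
= 6


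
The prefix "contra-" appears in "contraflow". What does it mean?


Prefix: contra-
As in: contraflow -> contra- + flow
Meaning = against


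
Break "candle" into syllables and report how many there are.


Word: "candle"
Syllable breakdown: can | dle
Counting: 2 parts
= 2 syllables


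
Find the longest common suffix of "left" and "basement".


Word 1: "left"
Word 2: "basement"
Comparing from end:
  Pos -1: 't' == 't'
  Pos -2: 'f' != 'n' (stop)
LCS = "t" (length 1)


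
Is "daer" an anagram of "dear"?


Word 1: "dear" → sorted: ader
Word 2: "daer" → sorted: ader
Same letters? ader == ader
Anagram = Yes


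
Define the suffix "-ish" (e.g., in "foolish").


Suffix: -ish
As in: foolish -> fool + -ish
Meaning = somewhat / having the qualities of


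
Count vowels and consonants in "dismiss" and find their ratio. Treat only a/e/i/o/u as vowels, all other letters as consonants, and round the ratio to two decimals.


Word: "dismiss"
Vowels (a,e,i,o,u): 2
Consonants: 5
Ratio = 2/5
= 0.40


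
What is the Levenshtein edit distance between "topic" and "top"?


Word 1: "topic" (length 5)
Word 2: "top" (length 3)
One optimal edit sequence (insert/delete/substitute each cost 1):
  1. keep 't'
  2. keep 'o'
  3. keep 'p'
  4. delete 'i'  (+1)
  5. delete 'c'  (+1)
Total edit operations: 2
Edit distance = 2


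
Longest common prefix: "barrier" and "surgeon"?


Word 1: "barrier"
Word 2: "surgeon"
Comparing from start:
  Pos 0: 'b' != 's' (stop)
LCP = "" (length 0)


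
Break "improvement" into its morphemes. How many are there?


Word: "improvement"
Morphemes: improve + -ment
Each morpheme carries meaning
= 2 morphemes


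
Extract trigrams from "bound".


Word: "bound" (length 5)
Number of trigrams = 5 - 3 + 1 = 3
  Position 0: "bou"
  Position 1: "oun"
  Position 2: "und"
Trigrams = "bou", "oun", "und"


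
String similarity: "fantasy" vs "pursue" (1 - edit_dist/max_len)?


Word 1: "fantasy" (length 7)
Word 2: "pursue" (length 6)
One optimal edit sequence:
  1. delete 'f'  (+1)
  2. substitute 'a' -> 'p'  (+1)
  3. substitute 'n' -> 'u'  (+1)
  4. substitute 't' -> 'r'  (+1)
  5. substitute 'a' -> 's'  (+1)
  6. substitute 's' -> 'u'  (+1)
  7. substitute 'y' -> 'e'  (+1)
Edit distance = 7
Max length = max(7, 6) = 7
Similarity = 1 - 7/7
= 0.0000


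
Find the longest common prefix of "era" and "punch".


Word 1: "era"
Word 2: "punch"
Comparing from start:
  Pos 0: 'e' != 'p' (stop)
LCP = "" (length 0)


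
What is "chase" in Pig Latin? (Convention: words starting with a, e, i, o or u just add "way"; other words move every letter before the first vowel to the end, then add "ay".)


Word: "chase"
Starts with consonant(s) → move to end, add 'ay'
Consonant cluster: "ch"
Pig Latin = "asechay"


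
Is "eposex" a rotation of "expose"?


Word: "expose", Candidate: "eposex"
Method: check if candidate is substring of word+word
"exposeexpose" contains "eposex"? No
Is rotation = No


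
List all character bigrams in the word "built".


Word: "built" (length 5)
Number of bigrams = 5 - 2 + 1 = 4
  Position 0: "bu"
  Position 1: "ui"
  Position 2: "il"
  Position 3: "lt"
Bigrams = "bu", "ui", "il", "lt"


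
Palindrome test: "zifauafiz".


Word: "zifauafiz"
Reversed: "zifauafiz"
Forward == Backward? zifauafiz == zifauafiz
Palindrome = Yes


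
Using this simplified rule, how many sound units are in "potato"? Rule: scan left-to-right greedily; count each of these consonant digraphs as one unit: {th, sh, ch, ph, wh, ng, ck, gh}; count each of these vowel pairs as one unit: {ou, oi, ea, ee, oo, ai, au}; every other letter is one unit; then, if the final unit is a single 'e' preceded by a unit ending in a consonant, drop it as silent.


Word: "potato" (6 letters)
Left-to-right scan:
  [1] 'p' (letter)
  [2] 'o' (letter)
  [3] 't' (letter)
  [4] 'a' (letter)
  [5] 't' (letter)
  [6] 'o' (letter)
Units from scan: 6
Sound units = 6 units


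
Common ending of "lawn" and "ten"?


Word 1: "lawn"
Word 2: "ten"
Comparing from end:
  Pos -1: 'n' == 'n'
  Pos -2: 'w' != 'e' (stop)
LCS = "n" (length 1)


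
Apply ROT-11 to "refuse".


Word: "refuse"
Shift: 11
Each letter → (letter + shift) mod 26:
  'r' (17) + 11 = 2 → 'c'
  'e' (4) + 11 = 15 → 'p'
  'f' (5) + 11 = 16 → 'q'
  'u' (20) + 11 = 5 → 'f'
  's' (18) + 11 = 3 → 'd'
  'e' (4) + 11 = 15 → 'p'
Result = "cpqfdp"


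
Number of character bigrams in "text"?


Word: "text" (length 4)
Number of 2-grams = length - 2 + 1 = 4 - 2 + 1
= 3


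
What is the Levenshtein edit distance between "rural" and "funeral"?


Word 1: "rural" (length 5)
Word 2: "funeral" (length 7)
One optimal edit sequence (insert/delete/substitute each cost 1):
  1. substitute 'r' -> 'f'  (+1)
  2. keep 'u'
  3. insert 'n'  (+1)
  4. insert 'e'  (+1)
  5. keep 'r'
  6. keep 'a'
  7. keep 'l'
Total edit operations: 3
Edit distance = 3


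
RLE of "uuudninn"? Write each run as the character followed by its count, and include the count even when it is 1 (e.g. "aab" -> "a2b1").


String: "uuudninn"
Scanning for consecutive runs:
  'u' x 3
  'd' x 1
  'n' x 1
  'i' x 1
  'n' x 2
RLE = "u3d1n1i1n2"


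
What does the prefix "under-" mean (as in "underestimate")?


Prefix: under-
As in: underestimate -> under- + estimate
Meaning = insufficient


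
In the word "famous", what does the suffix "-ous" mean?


Suffix: -ous
As in: famous -> fame + -ous, with a spelling change
Meaning = having quality of


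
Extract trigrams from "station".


Word: "station" (length 7)
Number of trigrams = 7 - 3 + 1 = 5
  Position 0: "sta"
  Position 1: "tat"
  Position 2: "ati"
  Position 3: "tio"
  Position 4: "ion"
Trigrams = "sta", "tat", "ati", "tio", "ion"


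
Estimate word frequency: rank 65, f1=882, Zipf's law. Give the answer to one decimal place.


Zipf's law: f(r) = f(1) / r
f(1) = 882
f(65) = 882 / 65
= 13.6 occurrences


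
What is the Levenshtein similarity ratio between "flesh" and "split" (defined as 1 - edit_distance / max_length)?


Word 1: "flesh" (length 5)
Word 2: "split" (length 5)
One optimal edit sequence:
  1. substitute 'f' -> 's'  (+1)
  2. substitute 'l' -> 'p'  (+1)
  3. substitute 'e' -> 'l'  (+1)
  4. substitute 's' -> 'i'  (+1)
  5. substitute 'h' -> 't'  (+1)
Edit distance = 5
Max length = max(5, 5) = 5
Similarity = 1 - 5/5
= 0.0000


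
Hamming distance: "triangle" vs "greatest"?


Comparing character by character (same length = 8):
  Pos 0: 't' vs 'g' !=
  Pos 1: 'r' vs 'r' =
  Pos 2: 'i' vs 'e' !=
  Pos 3: 'a' vs 'a' =
  Pos 4: 'n' vs 't' !=
  Pos 5: 'g' vs 'e' !=
  Pos 6: 'l' vs 's' !=
  Pos 7: 'e' vs 't' !=
Hamming distance = 6


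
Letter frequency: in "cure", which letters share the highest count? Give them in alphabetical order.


Word: "cure"
Letter counts:
  'c': 1
  'e': 1
  'r': 1
  'u': 1
Maximum count = 1
Most frequent = 'c', 'e', 'r', 'u' (1 time each)


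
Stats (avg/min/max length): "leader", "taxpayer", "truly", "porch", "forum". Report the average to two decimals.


Lengths: "leader"=6, "taxpayer"=8, "truly"=5, "porch"=5, "forum"=5
Sum = 29, Count = 5
Average = 29/5 = 5.80
= avg=5.80, min=5, max=8


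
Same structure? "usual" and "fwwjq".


Pattern of "usual": [0, 1, 0, 2, 3]
Pattern of "fwwjq": [0, 1, 1, 2, 3]
Patterns do not match
Same pattern = No


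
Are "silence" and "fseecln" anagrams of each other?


Word 1: "silence" → sorted: ceeilns
Word 2: "fseecln" → sorted: ceeflns
Same letters? ceeilns != ceeflns
Anagram = No


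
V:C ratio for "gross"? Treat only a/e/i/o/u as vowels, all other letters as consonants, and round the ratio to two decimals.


Word: "gross"
Vowels (a,e,i,o,u): 1
Consonants: 4
Ratio = 1/4
= 0.25


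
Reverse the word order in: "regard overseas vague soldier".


Original: "regard overseas vague soldier"
Words (1..n): regard | overseas | vague | soldier
Reversed (n..1): soldier | vague | overseas | regard
Result = "soldier vague overseas regard"


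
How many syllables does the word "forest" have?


Word: "forest"
Syllable breakdown: for / est
Counting: 2 parts
= 2 syllables


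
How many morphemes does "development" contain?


Word: "development"
Morphemes: develop | -ment
Each morpheme carries meaning
= 2 morphemes


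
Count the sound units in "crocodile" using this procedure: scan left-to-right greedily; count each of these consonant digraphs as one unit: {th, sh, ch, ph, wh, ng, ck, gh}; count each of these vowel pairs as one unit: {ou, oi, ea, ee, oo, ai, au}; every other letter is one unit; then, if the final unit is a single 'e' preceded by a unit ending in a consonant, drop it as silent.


Word: "crocodile" (9 letters)
Left-to-right scan:
  [1] 'c' (letter)
  [2] 'r' (letter)
  [3] 'o' (letter)
  [4] 'c' (letter)
  [5] 'o' (letter)
  [6] 'd' (letter)
  [7] 'i' (letter)
  [8] 'l' (letter)
  [9] 'e' (letter)
Units from scan: 9
Final unit is 'e' after a consonant -> drop as silent (-1)
Sound units = 8 units


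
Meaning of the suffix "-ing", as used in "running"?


Suffix: -ing
Example: running = run + -ing, with a spelling change
Meaning = present participle


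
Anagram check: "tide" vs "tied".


Word 1: "tide" → sorted: deit
Word 2: "tied" → sorted: deit
Same letters? deit == deit
Anagram = Yes


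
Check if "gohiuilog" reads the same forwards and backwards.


Word: "gohiuilog"
Reversed: "goliuihog"
Forward == Backward? gohiuilog != goliuihog
Palindrome = No


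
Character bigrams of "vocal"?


Word: "vocal" (length 5)
Number of bigrams = 5 - 2 + 1 = 4
  Position 0: "vo"
  Position 1: "oc"
  Position 2: "ca"
  Position 3: "al"
Bigrams = "vo", "oc", "ca", "al"


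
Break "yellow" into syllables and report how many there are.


Word: "yellow"
Syllable breakdown: yel | low
Counting: 2 parts
= 2 syllables


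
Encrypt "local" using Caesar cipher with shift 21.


Word: "local"
Shift: 21
Each letter → (letter + shift) mod 26:
  'l' (11) + 21 = 6 → 'g'
  'o' (14) + 21 = 9 → 'j'
  'c' (2) + 21 = 23 → 'x'
  'a' (0) + 21 = 21 → 'v'
  'l' (11) + 21 = 6 → 'g'
Result = "gjxvg"


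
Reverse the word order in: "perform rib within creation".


Original: "perform rib within creation"
Words (1..n): perform | rib | within | creation
Reversed (n..1): creation | within | rib | perform
Result = "creation within rib perform"


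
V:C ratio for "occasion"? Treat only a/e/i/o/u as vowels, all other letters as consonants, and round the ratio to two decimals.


Word: "occasion"
Vowels (a,e,i,o,u): 4
Consonants: 4
Ratio = 4/4
= 1.00


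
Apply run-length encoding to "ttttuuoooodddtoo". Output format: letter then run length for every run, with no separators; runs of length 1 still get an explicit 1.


String: "ttttuuoooodddtoo"
Scanning for consecutive runs:
  't' x 4
  'u' x 2
  'o' x 4
  'd' x 3
  't' x 1
  'o' x 2
RLE = "t4u2o4d3t1o2"


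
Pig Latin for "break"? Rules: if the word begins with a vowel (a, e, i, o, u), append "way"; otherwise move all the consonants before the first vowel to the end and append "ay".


Word: "break"
Starts with consonant(s) → move to end, add 'ay'
Consonant cluster: "br"
Pig Latin = "eakbray"


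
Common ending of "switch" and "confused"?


Word 1: "switch"
Word 2: "confused"
Comparing from end:
  Pos -1: 'h' != 'd' (stop)
LCS = "" (length 0)


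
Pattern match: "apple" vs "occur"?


Pattern of "apple": [0, 1, 1, 2, 3]
Pattern of "occur": [0, 1, 1, 2, 3]
Patterns match
Same pattern = Yes


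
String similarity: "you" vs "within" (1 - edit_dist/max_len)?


Word 1: "you" (length 3)
Word 2: "within" (length 6)
One optimal edit sequence:
  1. insert 'w'  (+1)
  2. insert 'i'  (+1)
  3. insert 't'  (+1)
  4. substitute 'y' -> 'h'  (+1)
  5. substitute 'o' -> 'i'  (+1)
  6. substitute 'u' -> 'n'  (+1)
Edit distance = 6
Max length = max(3, 6) = 6
Similarity = 1 - 6/6
= 0.0000


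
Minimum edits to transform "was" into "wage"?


Word 1: "was" (length 3)
Word 2: "wage" (length 4)
One optimal edit sequence (insert/delete/substitute each cost 1):
  1. keep 'w'
  2. keep 'a'
  3. insert 'g'  (+1)
  4. substitute 's' -> 'e'  (+1)
Total edit operations: 2
Edit distance = 2


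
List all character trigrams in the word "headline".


Word: "headline" (length 8)
Number of trigrams = 8 - 3 + 1 = 6
  Position 0: "hea"
  Position 1: "ead"
  Position 2: "adl"
  Position 3: "dli"
  Position 4: "lin"
  Position 5: "ine"
Trigrams = "hea", "ead", "adl", "dli", "lin", "ine"


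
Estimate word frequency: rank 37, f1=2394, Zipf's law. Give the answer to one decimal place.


Zipf's law: f(r) = f(1) / r
f(1) = 2394
f(37) = 2394 / 37
= 64.7 occurrences


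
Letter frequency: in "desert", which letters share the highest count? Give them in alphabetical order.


Word: "desert"
Letter counts:
  'd': 1
  'e': 2
  'r': 1
  's': 1
  't': 1
Maximum count = 2
Most frequent = 'e' (2 times each)


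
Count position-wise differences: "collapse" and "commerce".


Comparing character by character (same length = 8):
  Pos 0: 'c' vs 'c' =
  Pos 1: 'o' vs 'o' =
  Pos 2: 'l' vs 'm' !=
  Pos 3: 'l' vs 'm' !=
  Pos 4: 'a' vs 'e' !=
  Pos 5: 'p' vs 'r' !=
  Pos 6: 's' vs 'c' !=
  Pos 7: 'e' vs 'e' =
Hamming distance = 5


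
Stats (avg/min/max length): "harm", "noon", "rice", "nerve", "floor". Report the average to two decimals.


Lengths: "harm"=4, "noon"=4, "rice"=4, "nerve"=5, "floor"=5
Sum = 22, Count = 5
Average = 22/5 = 4.40
= avg=4.40, min=4, max=5


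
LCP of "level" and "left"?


Word 1: "level"
Word 2: "left"
Comparing from start:
  Pos 0: 'l' == 'l'
  Pos 1: 'e' == 'e'
  Pos 2: 'v' != 'f' (stop)
LCP = "le" (length 2)


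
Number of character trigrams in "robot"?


Word: "robot" (length 5)
Number of 3-grams = length - 3 + 1 = 5 - 3 + 1
= 3


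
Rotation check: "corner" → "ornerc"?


Word: "corner", Candidate: "ornerc"
Method: check if candidate is substring of word+word
"cornercorner" contains "ornerc"? Yes
Is rotation = Yes
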